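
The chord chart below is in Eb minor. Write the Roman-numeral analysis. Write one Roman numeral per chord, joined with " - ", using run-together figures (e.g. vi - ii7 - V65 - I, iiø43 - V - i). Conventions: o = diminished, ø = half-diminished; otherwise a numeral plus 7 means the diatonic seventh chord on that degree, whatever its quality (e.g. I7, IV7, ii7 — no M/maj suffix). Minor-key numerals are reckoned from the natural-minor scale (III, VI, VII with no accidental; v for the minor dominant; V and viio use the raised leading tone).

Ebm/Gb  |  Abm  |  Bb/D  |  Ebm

i6 - iv - V6 - i

Ebm/Gb: minor triad on Eb = scale degree 1 → i6.
Abm: minor triad on Ab = scale degree 4 → iv.
Bb/D has root Bb, degree 5 in Eb minor, so V6.
Ebm has root Eb, degree 1 in Eb minor, so i.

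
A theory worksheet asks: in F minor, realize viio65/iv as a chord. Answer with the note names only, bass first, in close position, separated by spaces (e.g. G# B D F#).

C Eb Gb A

viio65/iv is a secondary leading-tone chord. The target iv is Bb in F minor; the applied chord is rooted a semitone below, on A.
Building a fully diminished seventh chord on A gives A-C-Eb-Gb.
With the 65 figure the chord is in first inversion; from the bass C upward in close position it reads C-Eb-Gb-A.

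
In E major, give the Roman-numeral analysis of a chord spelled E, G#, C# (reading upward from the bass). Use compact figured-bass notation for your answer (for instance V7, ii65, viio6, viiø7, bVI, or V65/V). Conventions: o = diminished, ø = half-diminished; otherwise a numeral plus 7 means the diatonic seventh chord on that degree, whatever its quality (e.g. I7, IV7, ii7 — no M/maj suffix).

The pitches C#-E-G# form a minor triad rooted on C#.
C# is scale degree 6 in E major, and a minor triad on that degree is written vi.
With E in the bass the chord is in first inversion, so the figured bass is 6.

vi6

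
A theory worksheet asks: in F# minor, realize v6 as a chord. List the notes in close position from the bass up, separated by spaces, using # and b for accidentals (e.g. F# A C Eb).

The numeral's case and figure indicate a minor triad. In F# minor its root, the dominant, is C#.
That chord is spelled C#-E-G#.
The figured bass 6 indicates first inversion, placing the third (E) in the bass: E-G#-C#.

E G# C#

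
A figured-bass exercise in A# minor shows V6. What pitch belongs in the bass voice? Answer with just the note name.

G##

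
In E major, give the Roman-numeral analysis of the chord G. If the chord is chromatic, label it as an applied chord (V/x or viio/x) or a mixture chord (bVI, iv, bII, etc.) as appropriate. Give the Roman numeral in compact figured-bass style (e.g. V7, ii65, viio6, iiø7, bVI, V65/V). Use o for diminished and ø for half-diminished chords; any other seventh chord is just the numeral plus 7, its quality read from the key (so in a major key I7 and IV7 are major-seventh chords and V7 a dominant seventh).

The pitches G-B-D form a major triad rooted on G.
G is the lowered third degree of E major (diatonic 3 would be G#). This is a major triad on the lowered third degree, borrowed from the parallel minor.

bIII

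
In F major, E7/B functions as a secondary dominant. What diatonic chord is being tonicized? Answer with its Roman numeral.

The chord is a dominant seventh chord on E.
A dominant resolves down a perfect fifth: E → A. In F major, A is scale degree 3, i.e. iii.

iii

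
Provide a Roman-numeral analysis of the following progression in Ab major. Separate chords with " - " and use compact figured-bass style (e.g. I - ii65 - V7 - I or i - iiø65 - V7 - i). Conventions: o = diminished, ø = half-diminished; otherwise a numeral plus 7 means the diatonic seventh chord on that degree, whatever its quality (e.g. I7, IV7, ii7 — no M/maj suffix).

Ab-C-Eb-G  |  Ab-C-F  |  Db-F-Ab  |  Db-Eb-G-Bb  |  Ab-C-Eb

I7 - vi6 - IV - V42 - I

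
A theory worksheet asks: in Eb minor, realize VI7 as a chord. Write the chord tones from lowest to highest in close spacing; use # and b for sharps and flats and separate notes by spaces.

Cb Eb Gb Bb

The numeral's case and figure indicate a major seventh chord. In Eb minor its root, scale degree 6, is Cb.
Stacking thirds from Cb gives Cb-Eb-Gb-Bb.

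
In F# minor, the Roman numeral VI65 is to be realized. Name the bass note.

VI in F# minor has root D; the chord is D-F#-A-C#.
The figure 65 means first inversion — the third is in the bass.

F#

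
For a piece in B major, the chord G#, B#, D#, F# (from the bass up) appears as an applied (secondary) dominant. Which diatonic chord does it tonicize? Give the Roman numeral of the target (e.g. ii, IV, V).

ii

The chord is a dominant seventh chord on G#.
A dominant resolves down a perfect fifth: G# → C#. In B major, C# is scale degree 2, i.e. ii.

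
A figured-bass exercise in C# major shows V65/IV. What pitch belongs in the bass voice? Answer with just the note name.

The applied chord V65/IV is rooted on C#: C#-E#-G#-B.
The figure 65 means first inversion — the third is in the bass.

E#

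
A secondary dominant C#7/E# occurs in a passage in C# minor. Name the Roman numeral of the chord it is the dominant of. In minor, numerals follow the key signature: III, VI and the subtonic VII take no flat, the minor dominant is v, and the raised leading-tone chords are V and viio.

The chord is a dominant seventh chord on C#.
A dominant resolves down a perfect fifth: C# → F#. In C# minor, F# is scale degree 4, i.e. iv.

iv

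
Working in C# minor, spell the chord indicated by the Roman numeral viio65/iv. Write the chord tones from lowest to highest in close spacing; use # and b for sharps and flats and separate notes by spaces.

G# B D E#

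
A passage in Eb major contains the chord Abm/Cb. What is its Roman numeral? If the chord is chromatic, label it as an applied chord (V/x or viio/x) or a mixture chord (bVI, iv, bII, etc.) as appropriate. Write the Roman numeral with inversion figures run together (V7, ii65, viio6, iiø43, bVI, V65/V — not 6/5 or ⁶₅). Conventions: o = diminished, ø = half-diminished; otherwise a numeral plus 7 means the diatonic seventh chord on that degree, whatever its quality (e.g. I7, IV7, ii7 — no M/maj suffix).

Stacked in thirds the chord is Ab-Cb-Eb: a minor triad on Ab.
Ab is the fourth degree of Eb major. This is the minor subdominant, borrowed from the parallel minor.
With Cb in the bass the chord is in first inversion, so the figured bass is 6.

iv6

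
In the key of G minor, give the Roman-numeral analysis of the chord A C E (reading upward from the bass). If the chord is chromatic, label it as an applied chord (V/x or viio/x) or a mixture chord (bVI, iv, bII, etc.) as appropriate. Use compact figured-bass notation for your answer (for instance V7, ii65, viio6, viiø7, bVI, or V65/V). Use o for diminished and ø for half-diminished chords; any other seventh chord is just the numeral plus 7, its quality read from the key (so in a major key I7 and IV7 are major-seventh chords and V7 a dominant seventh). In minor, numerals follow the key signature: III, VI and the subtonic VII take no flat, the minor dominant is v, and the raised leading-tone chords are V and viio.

ii

The pitches A-C-E form a minor triad rooted on A.
A is the second degree of G minor. This is the minor supertonic, borrowed from the parallel major (the Dorian ii).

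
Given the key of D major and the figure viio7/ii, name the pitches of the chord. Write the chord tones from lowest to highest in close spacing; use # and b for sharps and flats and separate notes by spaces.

D# F# A C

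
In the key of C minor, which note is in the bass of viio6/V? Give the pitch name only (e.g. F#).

A

The applied chord viio6/V is rooted on F#: F#-A-C.
The figure 6 means first inversion — the third is in the bass.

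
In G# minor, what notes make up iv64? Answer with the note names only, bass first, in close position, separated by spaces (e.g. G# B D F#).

In G# minor, the fourth degree is C#, and the diatonic chord built there is a minor triad.
Stacking thirds from C# gives C#-E-G#.
The figured bass 64 indicates second inversion, placing the fifth (G#) in the bass: G#-C#-E.

G# C# E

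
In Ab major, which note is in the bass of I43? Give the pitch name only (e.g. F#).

Eb

I in Ab major has root Ab; the chord is Ab-C-Eb-G.
The figure 43 means second inversion — the fifth is in the bass.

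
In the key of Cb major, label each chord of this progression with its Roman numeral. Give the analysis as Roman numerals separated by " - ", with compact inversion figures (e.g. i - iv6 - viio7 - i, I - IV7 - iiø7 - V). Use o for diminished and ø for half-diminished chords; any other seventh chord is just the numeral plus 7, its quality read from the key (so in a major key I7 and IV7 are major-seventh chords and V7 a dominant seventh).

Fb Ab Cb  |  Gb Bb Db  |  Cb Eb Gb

IV - V - I

Fb-Ab-Cb: root Fb is the subdominant; major triad there is IV.
Gb-Bb-Db: major triad on Gb = scale degree 5 → V.
Cb-Eb-Gb: root Cb is the tonic; major triad there is I.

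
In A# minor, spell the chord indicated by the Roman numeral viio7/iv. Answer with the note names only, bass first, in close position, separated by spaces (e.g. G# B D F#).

viio7/iv is a secondary leading-tone chord. The target iv is D# in A# minor; the applied chord is rooted a semitone below, on C##.
Building a fully diminished seventh chord on C## gives C##-E#-G#-B.

C## E# G# B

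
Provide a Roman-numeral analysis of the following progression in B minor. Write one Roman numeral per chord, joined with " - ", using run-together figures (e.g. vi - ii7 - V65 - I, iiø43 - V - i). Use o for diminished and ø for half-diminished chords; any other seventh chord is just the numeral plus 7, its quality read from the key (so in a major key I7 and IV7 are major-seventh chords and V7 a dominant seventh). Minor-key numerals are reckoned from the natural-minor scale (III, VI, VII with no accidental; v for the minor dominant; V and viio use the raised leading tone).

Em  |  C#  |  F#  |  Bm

Em has root E, degree 4 in B minor, so iv.
C#: chromatic; C# is V of V, so V/V.
F#: major triad on F# = scale degree 5 → V.
Bm: root B is the tonic; minor triad there is i.

iv - V/V - V - i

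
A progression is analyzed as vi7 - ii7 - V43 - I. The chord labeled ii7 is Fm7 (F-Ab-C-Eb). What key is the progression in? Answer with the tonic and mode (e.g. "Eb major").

ii7 is given as F-Ab-C-Eb — a minor seventh chord with root F.
If F is scale degree 2 and the mode makes that degree carry a minor seventh chord, the tonic is Eb and the mode is major.

Eb major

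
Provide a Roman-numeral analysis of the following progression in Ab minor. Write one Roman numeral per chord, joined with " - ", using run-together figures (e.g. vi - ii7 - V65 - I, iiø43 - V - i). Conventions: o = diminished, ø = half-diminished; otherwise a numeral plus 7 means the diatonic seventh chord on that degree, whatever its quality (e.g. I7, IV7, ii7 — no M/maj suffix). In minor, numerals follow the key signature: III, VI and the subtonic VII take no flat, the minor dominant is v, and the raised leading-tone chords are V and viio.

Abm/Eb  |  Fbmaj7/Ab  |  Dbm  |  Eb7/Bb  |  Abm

i64 - VI65 - iv - V43 - i

Abm/Eb: root Ab is the tonic; minor triad there is i64.
Fbmaj7/Ab: root Fb is the submediant; major seventh chord there is VI65.
Dbm: minor triad on Db = scale degree 4 → iv.
Eb7/Bb: dominant seventh chord on Eb = scale degree 5 → V43.
Abm has root Ab, degree 1 in Ab minor, so i.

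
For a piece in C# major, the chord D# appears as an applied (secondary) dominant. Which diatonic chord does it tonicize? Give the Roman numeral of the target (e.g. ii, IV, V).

The chord is a major triad on D#.
A dominant resolves down a perfect fifth: D# → G#. In C# major, G# is scale degree 5, i.e. V.

V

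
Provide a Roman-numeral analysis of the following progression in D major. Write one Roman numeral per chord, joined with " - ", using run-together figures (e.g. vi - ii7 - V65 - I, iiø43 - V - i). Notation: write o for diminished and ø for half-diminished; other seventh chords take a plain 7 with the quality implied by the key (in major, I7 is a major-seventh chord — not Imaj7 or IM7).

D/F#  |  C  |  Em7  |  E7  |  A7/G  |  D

D/F# has root D, degree 1 in D major, so I6.
C: major triad on C — chromatic; bVII (borrowed from the parallel minor).
Em7: root E is the supertonic; minor seventh chord there is ii7.
E7 is the secondary dominant of V (dominant seventh chord on E): V7/V.
A7/G: root A is the dominant; dominant seventh chord there is V42.
D: root D is the tonic; major triad there is I.

I6 - bVII - ii7 - V7/V - V42 - I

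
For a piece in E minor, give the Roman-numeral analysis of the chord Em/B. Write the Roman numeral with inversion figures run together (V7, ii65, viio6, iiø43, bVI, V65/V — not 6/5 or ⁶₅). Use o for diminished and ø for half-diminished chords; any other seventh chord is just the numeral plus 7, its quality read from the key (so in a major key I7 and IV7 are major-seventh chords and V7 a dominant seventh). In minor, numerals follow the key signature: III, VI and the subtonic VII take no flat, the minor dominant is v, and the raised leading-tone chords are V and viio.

i64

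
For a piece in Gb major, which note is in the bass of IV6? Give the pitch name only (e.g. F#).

Eb

IV in Gb major has root Cb; the chord is Cb-Eb-Gb.
The figure 6 means first inversion — the third is in the bass.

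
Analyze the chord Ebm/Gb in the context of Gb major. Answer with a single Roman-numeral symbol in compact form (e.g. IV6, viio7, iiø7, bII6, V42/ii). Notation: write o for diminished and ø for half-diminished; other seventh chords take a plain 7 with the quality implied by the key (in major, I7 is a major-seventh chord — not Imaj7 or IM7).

The pitches Eb-Gb-Bb form a minor triad rooted on Eb.
In Gb major, Eb is the submediant; the diatonic minor triad there is vi.
With Gb in the bass the chord is in first inversion, so the figured bass is 6.

vi6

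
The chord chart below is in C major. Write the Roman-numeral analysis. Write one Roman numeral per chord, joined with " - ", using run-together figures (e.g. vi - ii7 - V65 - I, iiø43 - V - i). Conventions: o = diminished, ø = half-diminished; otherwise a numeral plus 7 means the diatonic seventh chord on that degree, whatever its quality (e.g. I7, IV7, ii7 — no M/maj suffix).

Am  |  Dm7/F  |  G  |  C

Am: root A is the submediant; minor triad there is vi.
Dm7/F: minor seventh chord on D = scale degree 2 → ii65.
G has root G, degree 5 in C major, so V.
C: major triad on C = scale degree 1 → I.

vi - ii65 - V - I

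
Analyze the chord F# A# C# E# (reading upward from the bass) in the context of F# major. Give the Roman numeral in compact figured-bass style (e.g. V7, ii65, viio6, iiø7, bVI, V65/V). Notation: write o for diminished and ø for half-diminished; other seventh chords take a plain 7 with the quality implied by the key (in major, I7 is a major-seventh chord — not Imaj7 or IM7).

Stacked in thirds the chord is F#-A#-C#-E#: a major seventh chord on F#.
In F# major, F# is the tonic; the diatonic major seventh chord there is I7.

I7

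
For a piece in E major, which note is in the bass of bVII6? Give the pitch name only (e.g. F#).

F#

bVII in E major has root D; the chord is D-F#-A.
The figure 6 means first inversion — the third is in the bass.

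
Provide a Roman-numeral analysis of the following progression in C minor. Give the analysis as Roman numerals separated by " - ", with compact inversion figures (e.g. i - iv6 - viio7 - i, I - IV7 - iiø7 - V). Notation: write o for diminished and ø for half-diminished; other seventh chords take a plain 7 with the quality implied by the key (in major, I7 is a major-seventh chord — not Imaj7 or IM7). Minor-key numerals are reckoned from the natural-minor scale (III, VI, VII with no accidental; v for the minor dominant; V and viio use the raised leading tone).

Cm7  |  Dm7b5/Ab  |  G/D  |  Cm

i7 - iiø43 - V64 - i

Cm7: minor seventh chord on C = scale degree 1 → i7.
Dm7b5/Ab has root D, degree 2 in C minor, so iiø43.
G/D: major triad on G = scale degree 5 → V64.
Cm: minor triad on C = scale degree 1 → i.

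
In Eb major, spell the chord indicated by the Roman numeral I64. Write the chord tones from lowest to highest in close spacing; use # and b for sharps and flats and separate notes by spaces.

The numeral's case and figure indicate a major triad. In Eb major its root, scale degree 1, is Eb.
Stacking thirds from Eb gives Eb-G-Bb.
The figured bass 64 indicates second inversion, placing the fifth (Bb) in the bass: Bb-Eb-G.

Bb Eb G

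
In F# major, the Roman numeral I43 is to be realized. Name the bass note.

C#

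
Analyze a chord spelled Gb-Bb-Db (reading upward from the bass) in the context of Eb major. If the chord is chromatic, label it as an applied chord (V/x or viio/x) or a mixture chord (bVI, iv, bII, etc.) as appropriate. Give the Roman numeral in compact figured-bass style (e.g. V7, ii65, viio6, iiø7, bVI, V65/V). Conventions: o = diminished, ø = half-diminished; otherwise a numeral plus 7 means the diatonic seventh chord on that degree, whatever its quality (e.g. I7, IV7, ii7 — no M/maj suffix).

Stacked in thirds the chord is Gb-Bb-Db: a major triad on Gb.
Gb is the lowered third degree of Eb major (diatonic 3 would be G). This is a major triad on the lowered third degree, borrowed from the parallel minor.

bIII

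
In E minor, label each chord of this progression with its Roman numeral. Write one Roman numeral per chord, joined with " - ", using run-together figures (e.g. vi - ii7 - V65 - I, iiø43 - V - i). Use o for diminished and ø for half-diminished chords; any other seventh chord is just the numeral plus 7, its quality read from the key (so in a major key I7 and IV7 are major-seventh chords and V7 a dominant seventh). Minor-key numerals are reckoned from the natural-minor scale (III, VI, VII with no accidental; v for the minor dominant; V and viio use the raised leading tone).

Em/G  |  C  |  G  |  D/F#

i6 - VI - III - VII6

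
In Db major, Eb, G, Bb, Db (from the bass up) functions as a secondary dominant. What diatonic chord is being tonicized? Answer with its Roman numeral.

The chord is a dominant seventh chord on Eb.
A dominant resolves down a perfect fifth: Eb → Ab. In Db major, Ab is scale degree 5, i.e. V.

V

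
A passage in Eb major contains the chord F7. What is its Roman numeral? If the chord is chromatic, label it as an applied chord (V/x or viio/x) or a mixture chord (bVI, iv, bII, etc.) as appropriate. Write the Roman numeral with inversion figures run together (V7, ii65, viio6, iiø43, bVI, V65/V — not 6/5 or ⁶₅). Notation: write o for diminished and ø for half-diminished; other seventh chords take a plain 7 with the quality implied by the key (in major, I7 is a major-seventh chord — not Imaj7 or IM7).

The pitches F-A-C-Eb form a dominant seventh chord rooted on F.
F is not a diatonic chord root with this quality in Eb major, but it lies a perfect fifth above Bb (V), so the chord functions as an applied dominant of V.

V7/V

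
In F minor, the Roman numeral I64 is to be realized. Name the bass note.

C

I in F minor has root F; the chord is F-A-C.
The figure 64 means second inversion — the fifth is in the bass.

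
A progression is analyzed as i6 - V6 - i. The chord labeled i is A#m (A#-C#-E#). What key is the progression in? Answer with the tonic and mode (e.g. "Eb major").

A# minor

The anchor chord is a minor triad on A#, labeled i.
If A# is scale degree 1 and the mode makes that degree carry a minor triad, the tonic is A# and the mode is minor.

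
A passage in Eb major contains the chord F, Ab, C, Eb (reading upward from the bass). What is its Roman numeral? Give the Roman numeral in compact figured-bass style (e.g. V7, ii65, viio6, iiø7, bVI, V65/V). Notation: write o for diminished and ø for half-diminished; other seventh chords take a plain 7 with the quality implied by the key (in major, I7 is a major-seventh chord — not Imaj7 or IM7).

The pitches F-Ab-C-Eb form a minor seventh chord rooted on F.
F is scale degree 2 in Eb major, and a minor seventh chord on that degree is written ii7.

ii7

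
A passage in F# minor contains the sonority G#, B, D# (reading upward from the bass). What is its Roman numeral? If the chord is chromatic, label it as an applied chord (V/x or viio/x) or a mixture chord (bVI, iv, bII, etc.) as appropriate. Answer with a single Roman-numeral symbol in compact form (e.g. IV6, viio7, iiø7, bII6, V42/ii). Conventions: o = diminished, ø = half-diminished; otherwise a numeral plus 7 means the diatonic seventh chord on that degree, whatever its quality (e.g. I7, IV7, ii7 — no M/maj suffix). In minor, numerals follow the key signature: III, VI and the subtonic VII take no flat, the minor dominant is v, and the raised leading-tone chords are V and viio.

ii

The pitches G#-B-D# form a minor triad rooted on G#.
G# is the second degree of F# minor. This is the minor supertonic, borrowed from the parallel major (the Dorian ii).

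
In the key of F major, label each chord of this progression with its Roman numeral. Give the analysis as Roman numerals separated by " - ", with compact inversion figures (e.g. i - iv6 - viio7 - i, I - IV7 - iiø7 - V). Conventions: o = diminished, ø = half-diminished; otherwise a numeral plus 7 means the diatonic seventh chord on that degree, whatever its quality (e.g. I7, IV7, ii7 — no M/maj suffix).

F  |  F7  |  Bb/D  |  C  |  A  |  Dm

I - V7/IV - IV6 - V - V/vi - vi

F has root F, degree 1 in F major, so I.
F7 is the secondary dominant of IV (dominant seventh chord on F): V7/IV.
Bb/D has root Bb, degree 4 in F major, so IV6.
C: major triad on C = scale degree 5 → V.
A: a major triad on A, the applied dominant of vi → V/vi.
Dm: root D is the submediant; minor triad there is vi.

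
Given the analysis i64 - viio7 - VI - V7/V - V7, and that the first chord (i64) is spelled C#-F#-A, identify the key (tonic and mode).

F# minor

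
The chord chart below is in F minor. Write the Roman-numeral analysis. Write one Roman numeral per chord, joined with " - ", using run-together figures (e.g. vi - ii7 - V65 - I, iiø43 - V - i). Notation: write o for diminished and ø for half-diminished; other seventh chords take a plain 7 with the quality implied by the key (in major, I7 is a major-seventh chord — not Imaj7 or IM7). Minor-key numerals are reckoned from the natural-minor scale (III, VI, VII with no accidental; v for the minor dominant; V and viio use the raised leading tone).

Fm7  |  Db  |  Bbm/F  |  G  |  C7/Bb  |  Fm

i7 - VI - iv64 - V/V - V42 - i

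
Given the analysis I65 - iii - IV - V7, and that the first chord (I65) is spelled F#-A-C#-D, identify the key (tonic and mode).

I65 is given as F#-A-C#-D — a major seventh chord with root D.
If D is scale degree 1 and the mode makes that degree carry a major seventh chord, the tonic is D and the mode is major.

D major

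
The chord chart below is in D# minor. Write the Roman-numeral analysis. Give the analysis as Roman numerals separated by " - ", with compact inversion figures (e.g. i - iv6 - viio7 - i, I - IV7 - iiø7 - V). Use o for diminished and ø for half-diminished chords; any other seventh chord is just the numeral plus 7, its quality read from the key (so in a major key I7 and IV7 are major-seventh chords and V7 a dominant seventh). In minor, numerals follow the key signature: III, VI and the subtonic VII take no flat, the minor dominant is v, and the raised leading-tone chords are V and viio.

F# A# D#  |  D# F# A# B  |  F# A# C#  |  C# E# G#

F#-A#-D# has root D#, degree 1 in D# minor, so i6.
D#-F#-A#-B: major seventh chord on B = scale degree 6 → VI65.
F#-A#-C# has root F#, degree 3 in D# minor, so III.
C#-E#-G#: major triad on C# = scale degree 7 → VII.

i6 - VI65 - III - VII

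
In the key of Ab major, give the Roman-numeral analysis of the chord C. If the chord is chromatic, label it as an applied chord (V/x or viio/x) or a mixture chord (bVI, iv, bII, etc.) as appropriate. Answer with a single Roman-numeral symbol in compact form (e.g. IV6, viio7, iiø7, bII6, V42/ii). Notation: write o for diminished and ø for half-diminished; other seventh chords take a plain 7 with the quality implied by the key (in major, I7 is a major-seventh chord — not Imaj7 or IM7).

V/vi

Stacked in thirds the chord is C-E-G: a major triad on C.
C is not a diatonic chord root with this quality in Ab major, but it lies a perfect fifth above F (vi), so the chord functions as an applied dominant of vi.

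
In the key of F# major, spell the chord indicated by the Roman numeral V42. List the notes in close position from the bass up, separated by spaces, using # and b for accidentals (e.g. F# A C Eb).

B C# E# G#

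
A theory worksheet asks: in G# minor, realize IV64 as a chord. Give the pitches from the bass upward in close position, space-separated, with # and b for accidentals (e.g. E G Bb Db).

G# C# E#

Scale degree 4 in G# minor is C#; here the chord built on it is altered to a major triad. IV64 is the major subdominant, borrowed from the parallel major.
So the chord is C#-E#-G#, a major triad.
The figured bass 64 indicates second inversion, placing the fifth (G#) in the bass: G#-C#-E#.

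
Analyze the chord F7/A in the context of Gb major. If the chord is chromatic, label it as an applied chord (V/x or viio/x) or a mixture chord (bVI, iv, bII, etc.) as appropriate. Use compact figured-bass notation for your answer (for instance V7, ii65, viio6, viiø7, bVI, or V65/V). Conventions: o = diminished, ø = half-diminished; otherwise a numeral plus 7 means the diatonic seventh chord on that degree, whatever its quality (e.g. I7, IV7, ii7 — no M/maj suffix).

Stacked in thirds the chord is F-A-C-Eb: a dominant seventh chord on F.
F is not a diatonic chord root with this quality in Gb major, but it lies a perfect fifth above Bb (iii), so the chord functions as an applied dominant of iii.
With A in the bass the chord is in first inversion, so the figured bass is 65.

V65/iii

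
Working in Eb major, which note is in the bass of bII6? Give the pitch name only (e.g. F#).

bII in Eb major has root Fb; the chord is Fb-Ab-Cb.
The figure 6 means first inversion — the third is in the bass.

Ab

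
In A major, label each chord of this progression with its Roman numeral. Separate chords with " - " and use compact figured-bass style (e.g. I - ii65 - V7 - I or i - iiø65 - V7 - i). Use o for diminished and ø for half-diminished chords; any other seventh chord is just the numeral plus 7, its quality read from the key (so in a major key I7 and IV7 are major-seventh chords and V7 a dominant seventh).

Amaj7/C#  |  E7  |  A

I65 - V7 - I

Amaj7/C#: major seventh chord on A = scale degree 1 → I65.
E7: root E is the dominant; dominant seventh chord there is V7.
A has root A, degree 1 in A major, so I.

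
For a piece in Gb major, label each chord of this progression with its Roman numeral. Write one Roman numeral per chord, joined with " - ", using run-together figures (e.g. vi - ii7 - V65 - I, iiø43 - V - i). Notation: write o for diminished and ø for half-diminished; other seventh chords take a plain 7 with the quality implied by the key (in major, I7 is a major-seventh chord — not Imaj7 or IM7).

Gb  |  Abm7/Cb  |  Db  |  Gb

I - ii65 - V - I

Gb has root Gb, degree 1 in Gb major, so I.
Abm7/Cb: minor seventh chord on Ab = scale degree 2 → ii65.
Db: root Db is the dominant; major triad there is V.
Gb: major triad on Gb = scale degree 1 → I.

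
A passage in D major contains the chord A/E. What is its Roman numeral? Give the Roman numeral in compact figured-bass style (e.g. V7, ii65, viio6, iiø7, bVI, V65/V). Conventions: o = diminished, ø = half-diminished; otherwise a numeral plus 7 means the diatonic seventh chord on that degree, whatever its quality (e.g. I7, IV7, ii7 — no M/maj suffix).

The pitches A-C#-E form a major triad rooted on A.
A is scale degree 5 in D major, and a major triad on that degree is written V.
With E in the bass the chord is in second inversion, so the figured bass is 64.

V64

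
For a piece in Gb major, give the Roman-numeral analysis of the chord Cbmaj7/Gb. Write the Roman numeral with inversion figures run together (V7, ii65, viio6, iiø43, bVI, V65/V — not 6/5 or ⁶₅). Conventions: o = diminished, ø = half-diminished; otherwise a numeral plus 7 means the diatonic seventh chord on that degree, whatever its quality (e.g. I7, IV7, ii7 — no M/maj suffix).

The pitches Cb-Eb-Gb-Bb form a major seventh chord rooted on Cb.
In Gb major, Cb is the subdominant; the diatonic major seventh chord there is IV7.
With Gb in the bass the chord is in second inversion, so the figured bass is 43.

IV43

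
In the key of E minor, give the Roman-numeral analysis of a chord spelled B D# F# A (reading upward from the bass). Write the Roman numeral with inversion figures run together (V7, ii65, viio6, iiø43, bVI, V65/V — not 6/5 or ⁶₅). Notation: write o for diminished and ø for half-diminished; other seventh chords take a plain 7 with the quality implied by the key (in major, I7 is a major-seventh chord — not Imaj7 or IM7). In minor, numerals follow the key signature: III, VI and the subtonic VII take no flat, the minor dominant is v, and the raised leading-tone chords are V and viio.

The pitches B-D#-F#-A form a dominant seventh chord rooted on B.
In E minor, B is the dominant; the diatonic dominant seventh chord there is V7.

V7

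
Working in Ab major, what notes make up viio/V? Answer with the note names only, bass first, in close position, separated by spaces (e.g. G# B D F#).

The slash marks an applied leading-tone chord: viio of V. In Ab major, V is Eb, so the leading tone to it is D, a half step below.
Building a diminished triad on D gives D-F-Ab.

D F Ab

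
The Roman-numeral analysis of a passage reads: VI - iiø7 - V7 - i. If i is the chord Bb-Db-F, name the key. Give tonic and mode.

i is given as Bb-Db-F — a minor triad with root Bb.
If Bb is scale degree 1 and the mode makes that degree carry a minor triad, the tonic is Bb and the mode is minor.

Bb minor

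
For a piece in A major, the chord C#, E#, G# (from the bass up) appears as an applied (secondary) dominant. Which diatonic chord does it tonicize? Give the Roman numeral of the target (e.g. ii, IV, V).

The chord is a major triad on C#.
A dominant resolves down a perfect fifth: C# → F#. In A major, F# is scale degree 6, i.e. vi.

vi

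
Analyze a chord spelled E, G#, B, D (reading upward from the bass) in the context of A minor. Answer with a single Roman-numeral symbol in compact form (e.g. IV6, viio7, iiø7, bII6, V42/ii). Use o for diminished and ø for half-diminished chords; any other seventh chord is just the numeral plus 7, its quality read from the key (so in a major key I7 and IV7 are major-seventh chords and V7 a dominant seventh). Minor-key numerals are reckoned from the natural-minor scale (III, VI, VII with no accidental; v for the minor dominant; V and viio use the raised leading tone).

The pitches E-G#-B-D form a dominant seventh chord rooted on E.
In A minor, E is the dominant; the diatonic dominant seventh chord there is V7.

V7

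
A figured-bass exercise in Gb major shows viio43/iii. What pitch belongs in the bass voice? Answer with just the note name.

Eb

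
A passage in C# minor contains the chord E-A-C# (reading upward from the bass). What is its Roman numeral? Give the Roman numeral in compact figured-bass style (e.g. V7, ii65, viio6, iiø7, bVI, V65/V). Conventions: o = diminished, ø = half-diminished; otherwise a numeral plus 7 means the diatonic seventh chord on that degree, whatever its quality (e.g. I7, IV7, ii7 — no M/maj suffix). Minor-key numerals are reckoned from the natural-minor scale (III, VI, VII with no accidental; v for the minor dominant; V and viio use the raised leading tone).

VI64

The pitches A-C#-E form a major triad rooted on A.
A is scale degree 6 in C# minor, and a major triad on that degree is written VI.
With E in the bass the chord is in second inversion, so the figured bass is 64.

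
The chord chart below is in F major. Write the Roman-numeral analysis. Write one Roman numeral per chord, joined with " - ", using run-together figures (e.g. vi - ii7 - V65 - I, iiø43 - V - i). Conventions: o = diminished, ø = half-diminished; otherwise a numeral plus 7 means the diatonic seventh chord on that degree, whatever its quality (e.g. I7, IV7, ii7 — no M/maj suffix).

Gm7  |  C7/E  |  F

Gm7 has root G, degree 2 in F major, so ii7.
C7/E: dominant seventh chord on C = scale degree 5 → V65.
F: major triad on F = scale degree 1 → I.

ii7 - V65 - I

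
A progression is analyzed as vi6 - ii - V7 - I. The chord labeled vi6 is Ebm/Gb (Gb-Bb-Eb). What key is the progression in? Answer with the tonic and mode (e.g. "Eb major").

Gb major

The anchor chord is a minor triad on Eb, labeled vi6.
vi6 on Eb implies Eb is the submediant; that puts the tonic at Gb, and the lowercase numeral fits major mode.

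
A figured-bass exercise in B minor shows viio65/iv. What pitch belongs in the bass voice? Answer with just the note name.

F#

The applied chord viio65/iv is rooted on D#: D#-F#-A-C.
The figure 65 means first inversion — the third is in the bass.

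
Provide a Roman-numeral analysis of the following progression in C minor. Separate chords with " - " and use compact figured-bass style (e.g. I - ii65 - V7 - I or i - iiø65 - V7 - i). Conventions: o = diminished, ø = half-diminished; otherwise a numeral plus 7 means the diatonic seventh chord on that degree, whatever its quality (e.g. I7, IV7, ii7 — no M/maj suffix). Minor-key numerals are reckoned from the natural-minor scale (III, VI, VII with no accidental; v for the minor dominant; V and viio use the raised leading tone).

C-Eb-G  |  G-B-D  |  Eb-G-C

C-Eb-G: root C is the tonic; minor triad there is i.
G-B-D: major triad on G = scale degree 5 → V.
Eb-G-C has root C, degree 1 in C minor, so i6.

i - V - i6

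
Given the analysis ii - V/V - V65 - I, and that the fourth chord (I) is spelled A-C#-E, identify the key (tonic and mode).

The anchor chord is a major triad on A, labeled I.
If A is scale degree 1 and the mode makes that degree carry a major triad, the tonic is A and the mode is major.

A major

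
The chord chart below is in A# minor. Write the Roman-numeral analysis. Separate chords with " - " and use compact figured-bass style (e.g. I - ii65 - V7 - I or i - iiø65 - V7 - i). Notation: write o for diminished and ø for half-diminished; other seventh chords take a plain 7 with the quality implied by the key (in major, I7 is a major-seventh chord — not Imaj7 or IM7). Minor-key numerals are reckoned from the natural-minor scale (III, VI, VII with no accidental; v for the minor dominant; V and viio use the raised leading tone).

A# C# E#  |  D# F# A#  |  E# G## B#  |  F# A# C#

A#-C#-E# has root A#, degree 1 in A# minor, so i.
D#-F#-A# has root D#, degree 4 in A# minor, so iv.
E#-G##-B#: major triad on E# = scale degree 5 → V.
F#-A#-C#: major triad on F# = scale degree 6 → VI.

i - iv - V - VI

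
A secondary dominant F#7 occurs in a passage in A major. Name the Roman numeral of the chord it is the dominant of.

The chord is a dominant seventh chord on F#.
A dominant resolves down a perfect fifth: F# → B. In A major, B is scale degree 2, i.e. ii.

ii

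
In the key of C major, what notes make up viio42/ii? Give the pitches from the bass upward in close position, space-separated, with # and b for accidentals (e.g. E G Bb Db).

viio42/ii is a secondary leading-tone chord. The target ii is D in C major; the applied chord is rooted a semitone below, on C#.
Building a fully diminished seventh chord on C# gives C#-E-G-Bb.
The figured bass 42 indicates third inversion, placing the seventh (Bb) in the bass: Bb-C#-E-G.

Bb C# E G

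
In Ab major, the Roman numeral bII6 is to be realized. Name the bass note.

Db

bII in Ab major has root Bbb; the chord is Bbb-Db-Fb.
The figure 6 means first inversion — the third is in the bass.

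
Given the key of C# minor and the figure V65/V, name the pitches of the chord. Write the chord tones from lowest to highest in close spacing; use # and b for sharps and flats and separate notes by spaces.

F## A# C# D#

V65/V is a secondary dominant — the dominant seventh of V. V in C# minor is G#, so the applied chord's root is D#, a perfect fifth above.
Building a dominant seventh chord on D# gives D#-F##-A#-C#.
With the 65 figure the chord is in first inversion; from the bass F## upward in close position it reads F##-A#-C#-D#.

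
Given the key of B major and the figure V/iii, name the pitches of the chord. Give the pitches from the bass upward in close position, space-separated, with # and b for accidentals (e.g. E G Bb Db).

A# C## E#

The slash means an applied dominant: we want the dominant of iii. In B major, iii is D# minor, and its dominant is built on A#.
Building a major triad on A# gives A#-C##-E#.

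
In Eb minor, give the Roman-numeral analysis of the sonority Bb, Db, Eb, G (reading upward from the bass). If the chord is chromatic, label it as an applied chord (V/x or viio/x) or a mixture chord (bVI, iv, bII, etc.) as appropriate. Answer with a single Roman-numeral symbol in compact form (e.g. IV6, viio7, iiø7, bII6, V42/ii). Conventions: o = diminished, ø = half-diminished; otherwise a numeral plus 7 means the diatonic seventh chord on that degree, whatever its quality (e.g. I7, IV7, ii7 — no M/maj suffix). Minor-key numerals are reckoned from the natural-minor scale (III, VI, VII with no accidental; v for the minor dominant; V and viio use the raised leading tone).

Stacked in thirds the chord is Eb-G-Bb-Db: a dominant seventh chord on Eb.
Eb is not a diatonic chord root with this quality in Eb minor, but it lies a perfect fifth above Ab (iv), so the chord functions as an applied dominant of iv.
With Bb in the bass the chord is in second inversion, so the figured bass is 43.

V43/iv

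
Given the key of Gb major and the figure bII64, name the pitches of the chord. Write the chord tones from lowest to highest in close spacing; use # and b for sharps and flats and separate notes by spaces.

Scale degree 2 in Gb major is Ab; lowering it a half step gives Abb. bII64 is the Neapolitan chord — a major triad on the lowered second degree.
So the chord is Abb-Cb-Ebb, a major triad.
With the 64 figure the chord is in second inversion; from the bass Ebb upward in close position it reads Ebb-Abb-Cb.

Ebb Abb Cb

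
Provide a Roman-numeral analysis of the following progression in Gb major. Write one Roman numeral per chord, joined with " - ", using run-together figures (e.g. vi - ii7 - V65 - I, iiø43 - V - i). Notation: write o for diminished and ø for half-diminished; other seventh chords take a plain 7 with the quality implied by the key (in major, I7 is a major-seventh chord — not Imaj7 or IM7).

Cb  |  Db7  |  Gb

Cb: root Cb is the subdominant; major triad there is IV.
Db7: dominant seventh chord on Db = scale degree 5 → V7.
Gb has root Gb, degree 1 in Gb major, so I.

IV - V7 - I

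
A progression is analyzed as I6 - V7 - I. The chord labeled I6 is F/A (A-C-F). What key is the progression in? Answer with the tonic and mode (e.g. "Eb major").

F major

The chord F/A is a major triad rooted on F; its label is I6.
If F is scale degree 1 and the mode makes that degree carry a major triad, the tonic is F and the mode is major.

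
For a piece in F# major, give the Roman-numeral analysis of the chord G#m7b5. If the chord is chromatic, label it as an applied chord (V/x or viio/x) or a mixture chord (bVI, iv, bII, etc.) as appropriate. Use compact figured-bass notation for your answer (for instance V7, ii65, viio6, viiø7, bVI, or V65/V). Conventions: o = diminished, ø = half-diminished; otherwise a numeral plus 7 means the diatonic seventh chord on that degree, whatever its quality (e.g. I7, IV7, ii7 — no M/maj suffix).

iiø7

The pitches G#-B-D-F# form a half-diminished seventh chord rooted on G#.
G# is the second degree of F# major. This is the half-diminished supertonic seventh, borrowed from the parallel minor.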